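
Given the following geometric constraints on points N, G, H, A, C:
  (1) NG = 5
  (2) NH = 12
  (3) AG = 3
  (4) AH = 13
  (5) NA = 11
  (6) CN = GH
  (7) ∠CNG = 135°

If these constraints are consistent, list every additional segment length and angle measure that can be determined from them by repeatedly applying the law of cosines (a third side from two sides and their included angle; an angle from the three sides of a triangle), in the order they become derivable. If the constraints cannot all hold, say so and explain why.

These constraints are not satisfiable: by the triangle inequality in triangle GNA, (1) NG = 5 and (3) AG = 3 force NA ≤ 5 + 3 = 8, but (5) says NA = 11. No planar figure meets all of them, so nothing further can be derived.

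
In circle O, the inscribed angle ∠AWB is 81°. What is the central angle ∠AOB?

By the inscribed angle theorem, the central angle is twice the inscribed angle.
Central angle = 2 × 81° = 162°

162°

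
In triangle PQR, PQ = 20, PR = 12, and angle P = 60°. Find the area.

Area = (1/2) * PQ * PR * sin(P)
Area = (1/2) * 20 * 12 * sin(60°)
Area = (1/2) * 20 * 12 * sqrt(3)/2
Area = 60*sqrt(3)

60*sqrt(3)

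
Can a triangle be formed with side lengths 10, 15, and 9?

Sort the sides: 9, 10, 15.
It suffices to check that the sum of the two smallest exceeds the largest:
9 + 10 = 19 > 15. ✓
Yes, a valid triangle can be formed.

Yes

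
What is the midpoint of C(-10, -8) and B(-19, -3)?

M = ((x₁ + x₂)/2, (y₁ + y₂)/2)
= ((-10 + -19)/2, (-8 + -3)/2)
= (-29/2, -11/2) = (-29/2, -11/2)

(-29/2, -11/2)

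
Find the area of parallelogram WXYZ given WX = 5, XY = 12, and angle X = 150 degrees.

Area = 5 * 12 * sin(150°) = 60 * 1/2 = 30

30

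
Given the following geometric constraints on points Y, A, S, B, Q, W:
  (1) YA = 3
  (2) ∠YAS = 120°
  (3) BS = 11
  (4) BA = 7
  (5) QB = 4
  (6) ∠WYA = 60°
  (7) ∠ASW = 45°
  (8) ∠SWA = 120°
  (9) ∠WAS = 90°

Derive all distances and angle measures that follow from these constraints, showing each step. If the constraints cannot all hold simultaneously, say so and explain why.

These constraints are not satisfiable: (7), (8) and (9) are the three interior angles of triangle ASW, which must sum to 180°, but 45° + 120° + 90° = 255°. No planar figure meets all of them, so nothing further can be derived.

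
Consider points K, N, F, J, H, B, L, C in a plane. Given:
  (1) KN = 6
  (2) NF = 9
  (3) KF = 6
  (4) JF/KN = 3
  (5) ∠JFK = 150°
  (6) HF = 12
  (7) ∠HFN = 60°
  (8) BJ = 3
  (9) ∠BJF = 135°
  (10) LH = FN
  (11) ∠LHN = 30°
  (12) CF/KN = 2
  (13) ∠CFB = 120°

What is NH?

Step 1: By the law of cosines on triangle NFH: NH² = 9² + 12² − 2·9·12·cos(60°) = 117, so NH = 3·√13.

Therefore, the length of NH = 3·√13.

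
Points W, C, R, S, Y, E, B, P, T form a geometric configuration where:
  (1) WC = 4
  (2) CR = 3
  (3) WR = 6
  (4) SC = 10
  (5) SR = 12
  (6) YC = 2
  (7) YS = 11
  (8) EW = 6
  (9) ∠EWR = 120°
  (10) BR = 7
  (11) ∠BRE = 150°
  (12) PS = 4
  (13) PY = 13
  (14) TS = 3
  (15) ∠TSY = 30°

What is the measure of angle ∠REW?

Step 1: By the law of cosines on triangle EWR: ER² = 6² + 6² − 2·6·6·cos(120°) = 108, so ER = 6·√3.
Step 2: By the inverse law of cosines on triangle REW: cos(∠REW) = ((6·√3)² + 6² − 6²) / (2·6·√3·6) = 108/124.71 = 0.866, so ∠REW = 30°.

Therefore, the measure of angle ∠REW = 30°.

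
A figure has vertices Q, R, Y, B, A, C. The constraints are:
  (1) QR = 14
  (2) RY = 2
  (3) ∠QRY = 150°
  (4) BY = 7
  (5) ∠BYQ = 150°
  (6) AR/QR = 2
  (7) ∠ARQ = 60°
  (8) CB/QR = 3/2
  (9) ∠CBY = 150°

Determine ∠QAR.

From the given relations: AR = 2·QR = 2·14 = 28.
Step 1: By the law of cosines on triangle ARQ: AQ² = 28² + 14² − 2·28·14·cos(60°) = 588, so AQ = 14·√3.
Step 2: By the inverse law of cosines on triangle QAR: cos(∠QAR) = ((14·√3)² + 28² − 14²) / (2·14·√3·28) = 1176/1357.93 = 0.866, so ∠QAR = 30°.

Therefore, the measure of angle ∠QAR = 30°.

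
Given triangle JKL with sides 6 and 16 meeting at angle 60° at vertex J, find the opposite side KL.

Law of cosines: KL^2 = 6^2 + 16^2 - 2(6)(16)cos(60°) = 196, so KL = 14.

14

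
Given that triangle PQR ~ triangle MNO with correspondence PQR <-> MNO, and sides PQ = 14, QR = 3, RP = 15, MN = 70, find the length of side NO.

Similar triangles have proportional sides. Setting up the proportion:
MN / PQ = NO / QR
70 / 14 = NO / 3
NO = 3 * 70 / 14 = 15.

15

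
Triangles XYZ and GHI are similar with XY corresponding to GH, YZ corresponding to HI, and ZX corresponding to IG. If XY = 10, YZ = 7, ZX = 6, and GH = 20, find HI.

k = 20/10 = 2. HI = 2 * 7 = 14.

14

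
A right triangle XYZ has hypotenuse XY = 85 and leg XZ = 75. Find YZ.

Rearranging the Pythagorean theorem to solve for the unknown leg:
leg^2 = hypotenuse^2 - known_leg^2 = 7225 - 5625 = 1600
leg = sqrt(1600) = 40.

40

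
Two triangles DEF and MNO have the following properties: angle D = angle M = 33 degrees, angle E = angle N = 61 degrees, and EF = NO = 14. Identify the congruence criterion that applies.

Consider the given information: angle D = angle M = 33 degrees, angle E = angle N = 61 degrees, and EF = NO = 14
This is not SAS or ASA: SAS requires two sides and the included angle between them. ASA requires two angles and the side between them.
The correct criterion is AAS. Two pairs of corresponding angles and a non-included side are equal (Angle-Angle-Side).

AAS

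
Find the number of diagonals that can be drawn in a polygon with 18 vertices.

Total line segments between 18 vertices = C(18,2) = 153.
Subtract the 18 sides: 153 - 18 = 135 diagonals.

135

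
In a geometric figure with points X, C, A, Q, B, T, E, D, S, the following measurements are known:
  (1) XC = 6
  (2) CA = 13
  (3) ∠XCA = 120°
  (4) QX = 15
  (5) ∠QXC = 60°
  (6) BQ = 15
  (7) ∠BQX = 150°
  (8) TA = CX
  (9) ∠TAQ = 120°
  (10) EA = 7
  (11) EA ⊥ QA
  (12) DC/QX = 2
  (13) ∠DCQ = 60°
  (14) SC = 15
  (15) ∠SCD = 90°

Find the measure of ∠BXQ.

Step 1: By the law of cosines on triangle XQB: XB² = 15² + 15² − 2·15·15·cos(150°) = 839.71, so XB ≈ 28.98.
Step 2: By the inverse law of cosines on triangle BXQ: cos(∠BXQ) = (28.98² + 15² − 15²) / (2·28.98·15) = 839.71/869.33 = 0.9659, so ∠BXQ = 15°.

Therefore, the measure of angle ∠BXQ = 15°.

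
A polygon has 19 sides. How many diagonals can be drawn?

Total line segments between 19 vertices = C(19,2) = 171.
Subtract the 19 sides: 171 - 19 = 152 diagonals.

152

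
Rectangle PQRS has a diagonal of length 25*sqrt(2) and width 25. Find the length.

Using the Pythagorean theorem: d^2 = a^2 + b^2
b^2 = d^2 - a^2
b^2 = 1250 - 625
b^2 = 625
b = sqrt(625) = 25

25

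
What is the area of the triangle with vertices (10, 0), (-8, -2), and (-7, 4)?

The Shoelace formula computes the area from vertex coordinates by summing cross products.
For vertices (10,0), (-8,-2), (-7,4):
Signed sum = 10*-2 - -8*0 + -8*4 - -7*-2 + -7*0 - 10*4
= -20 + -46 + -40 = -106
Area = (1/2)|-106| = 53.

53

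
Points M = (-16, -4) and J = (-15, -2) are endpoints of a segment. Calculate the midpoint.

M = ((x₁ + x₂)/2, (y₁ + y₂)/2)
= ((-16 + -15)/2, (-4 + -2)/2)
= (-31/2, -6/2) = (-31/2, -3)

(-31/2, -3)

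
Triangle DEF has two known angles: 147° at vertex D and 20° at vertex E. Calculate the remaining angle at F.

The interior angles sum to 180°: angle F = 180 - 147 - 20 = 13°.
The triangle is obtuse (angles 147°, 20°, 13°).

13 degrees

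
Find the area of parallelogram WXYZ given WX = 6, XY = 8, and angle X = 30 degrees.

Area = a * b * sin(theta)
Area = 6 * 8 * sin(30 degrees)
Area = 48 * 1/2
Area = 24

24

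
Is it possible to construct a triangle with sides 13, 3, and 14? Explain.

Check all three triangle inequalities:
13 + 3 = 16 > 14 ✓
13 + 14 = 27 > 3 ✓
3 + 14 = 17 > 13 ✓
All conditions hold, so these sides form a valid triangle.

Yes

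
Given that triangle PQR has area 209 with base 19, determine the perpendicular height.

Rearranging the area formula Area = (1/2) * base * height:
height = 2 * Area / base = 2 * 209 / 19 = 22.

22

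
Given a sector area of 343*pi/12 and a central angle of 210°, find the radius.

r² = 360 × 343*pi/12 / (π × 210) = 49, so r = 7.

7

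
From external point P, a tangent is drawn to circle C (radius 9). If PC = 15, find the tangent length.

tangent = √(d² - r²) = √(15² - 9²) = √(225 - 81) = √144 = 12

12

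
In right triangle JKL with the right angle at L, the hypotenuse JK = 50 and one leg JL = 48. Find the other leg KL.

Rearranging the Pythagorean theorem to solve for the unknown leg:
leg^2 = hypotenuse^2 - known_leg^2 = 2500 - 2304 = 196
leg = sqrt(196) = 14.

14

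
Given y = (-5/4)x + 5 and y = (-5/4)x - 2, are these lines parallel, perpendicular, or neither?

Slope of line 1: m1 = -5/4
Slope of line 2: m2 = -5/4
Since m1 = m2 = -5/4, the lines are parallel.

Parallel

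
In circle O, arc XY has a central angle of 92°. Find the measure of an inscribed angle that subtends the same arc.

Inscribed angle = 92° / 2 = 46° (inscribed angle theorem).

46°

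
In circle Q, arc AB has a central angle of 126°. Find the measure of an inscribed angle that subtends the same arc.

Inscribed angle = 126° / 2 = 63° (inscribed angle theorem).

63°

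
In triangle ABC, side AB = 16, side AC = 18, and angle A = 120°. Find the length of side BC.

By the law of cosines: BC^2 = AB^2 + AC^2 - 2*AB*AC*cos(A)
BC^2 = 16^2 + 18^2 - 2*16*18*cos(120°)
BC^2 = 256 + 324 - 576*(-1/2)
BC^2 = 868
BC = 2*sqrt(217)

2*sqrt(217)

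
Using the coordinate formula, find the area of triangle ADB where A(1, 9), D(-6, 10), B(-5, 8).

Using the Shoelace formula for a triangle:
Area = (1/2)|x0(y1 - y2) + x1(y2 - y0) + x2(y0 - y1)|
Area = (1/2)|1(10 - 8) + -6(8 - 9) + -5(9 - 10)|
Area = (1/2)|2 + 6 + 5|
Area = (1/2)|13|
Area = (1/2)(13)
Area = 13/2

13/2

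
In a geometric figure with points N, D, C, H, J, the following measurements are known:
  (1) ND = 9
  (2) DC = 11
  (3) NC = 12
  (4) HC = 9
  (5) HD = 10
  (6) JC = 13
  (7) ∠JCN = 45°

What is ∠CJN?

Step 1: By the law of cosines on triangle JCN: JN² = 13² + 12² − 2·13·12·cos(45°) = 92.38, so JN ≈ 9.61.
Step 2: By the inverse law of cosines on triangle CJN: cos(∠CJN) = (13² + 9.61² − 12²) / (2·13·9.61) = 117.38/249.9 = 0.4697, so ∠CJN = 61.98°.

Therefore, the measure of angle ∠CJN = 61.98°.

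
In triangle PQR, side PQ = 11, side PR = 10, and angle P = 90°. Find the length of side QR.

Since angle P = 90°, this is a right triangle and the law of cosines reduces to the Pythagorean theorem.
QR^2 = 11^2 + 10^2 = 221
QR = sqrt(221)

sqrt(221)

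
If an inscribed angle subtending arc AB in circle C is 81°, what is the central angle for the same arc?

The inscribed angle theorem states that a central angle is always twice any inscribed angle that subtends the same arc.
Since the inscribed angle is 81°, the central angle = 2 × 81° = 162°.

162°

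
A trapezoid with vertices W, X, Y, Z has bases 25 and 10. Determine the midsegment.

The midsegment of a trapezoid = (base1 + base2) / 2
midsegment = (25 + 10) / 2
midsegment = 35 / 2
midsegment = 35/2

35/2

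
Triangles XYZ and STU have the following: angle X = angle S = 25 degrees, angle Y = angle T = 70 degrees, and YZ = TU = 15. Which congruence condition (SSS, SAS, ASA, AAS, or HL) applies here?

The given information matches AAS: Two pairs of corresponding angles and a non-included side are equal (Angle-Angle-Side).

AAS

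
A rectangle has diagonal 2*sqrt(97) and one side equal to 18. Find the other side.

Using the Pythagorean theorem: d^2 = a^2 + b^2
b^2 = d^2 - a^2
b^2 = 388 - 324
b^2 = 64
b = sqrt(64) = 8

8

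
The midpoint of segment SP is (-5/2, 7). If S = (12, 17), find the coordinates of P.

Using the midpoint formula: M = ((x1 + x2)/2, (y1 + y2)/2)
We know M = (-5/2, 7) and S = (12, 17)
For x: -5/2 = (12 + x2)/2, so x2 = 2*-5/2 - 12 = -17
For y: 7 = (17 + y2)/2, so y2 = 2*7 - 17 = -3
P = (-17, -3)

(-17, -3)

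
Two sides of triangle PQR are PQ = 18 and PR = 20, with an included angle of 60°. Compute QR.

Law of cosines: QR^2 = 18^2 + 20^2 - 2(18)(20)cos(60°) = 364, so QR = 2*sqrt(91).

2*sqrt(91)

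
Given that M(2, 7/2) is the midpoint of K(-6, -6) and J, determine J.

Using the midpoint formula: M = ((x1 + x2)/2, (y1 + y2)/2)
We know M = (2, 7/2) and K = (-6, -6)
For x: 2 = (-6 + x2)/2, so x2 = 2*2 - -6 = 10
For y: 7/2 = (-6 + y2)/2, so y2 = 2*7/2 - -6 = 13
J = (10, 13)

(10, 13)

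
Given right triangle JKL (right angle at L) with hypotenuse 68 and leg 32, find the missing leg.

Rearranging the Pythagorean theorem to solve for the unknown leg:
leg^2 = hypotenuse^2 - known_leg^2 = 4624 - 1024 = 3600
leg = sqrt(3600) = 60.

60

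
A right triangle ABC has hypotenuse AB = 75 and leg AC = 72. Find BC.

Rearranging the Pythagorean theorem to solve for the unknown leg:
leg^2 = hypotenuse^2 - known_leg^2 = 5625 - 5184 = 441
leg = sqrt(441) = 21.

21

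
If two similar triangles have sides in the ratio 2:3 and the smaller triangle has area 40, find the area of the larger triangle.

Area ratio = (2/3)^2 = 4/9. Area of the larger triangle = 40 * 9/4 = 90.

90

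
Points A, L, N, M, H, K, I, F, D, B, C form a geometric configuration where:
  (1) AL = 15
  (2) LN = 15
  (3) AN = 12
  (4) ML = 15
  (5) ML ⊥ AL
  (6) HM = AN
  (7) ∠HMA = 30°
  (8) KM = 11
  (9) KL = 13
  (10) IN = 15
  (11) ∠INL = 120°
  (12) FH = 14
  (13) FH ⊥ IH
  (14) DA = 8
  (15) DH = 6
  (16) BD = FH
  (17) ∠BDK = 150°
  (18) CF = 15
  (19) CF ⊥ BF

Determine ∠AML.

Step 1: By the law of cosines on triangle MLA: MA² = 15² + 15² − 2·15·15·cos(90°) = 450, so MA = 15·√2.
Step 2: By the inverse law of cosines on triangle AML: cos(∠AML) = ((15·√2)² + 15² − 15²) / (2·15·√2·15) = 450/636.4 = 0.7071, so ∠AML = 45°.

Therefore, the measure of angle ∠AML = 45°.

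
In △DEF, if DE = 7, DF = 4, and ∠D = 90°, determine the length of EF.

Since angle D = 90°, this is a right triangle and the law of cosines reduces to the Pythagorean theorem.
EF^2 = 7^2 + 4^2 = 65
EF = sqrt(65)

sqrt(65)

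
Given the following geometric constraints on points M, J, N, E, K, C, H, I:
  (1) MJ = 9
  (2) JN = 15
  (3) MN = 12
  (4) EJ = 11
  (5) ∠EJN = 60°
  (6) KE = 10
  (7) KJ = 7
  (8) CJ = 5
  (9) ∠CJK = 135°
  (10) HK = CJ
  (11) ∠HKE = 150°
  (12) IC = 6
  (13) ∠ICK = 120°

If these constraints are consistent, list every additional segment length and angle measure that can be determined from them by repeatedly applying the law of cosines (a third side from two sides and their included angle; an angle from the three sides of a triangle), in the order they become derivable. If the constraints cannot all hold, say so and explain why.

The constraints are consistent. Derivable facts, in order:
After 1 step:
- EH ≈ 14.55
- KC ≈ 11.11
- NE = √181
- ∠EJK = 62.96°
- ∠EKJ = 78.46°
- ∠JEK = 38.57°
- ∠JMN = 90°
- ∠JNM = 36.87°
- ∠MJN = 53.13°
After 2 steps:
- KI ≈ 15.04
- ∠CKJ = 18.55°
- ∠EHK = 20.1°
- ∠ENJ = 45.08°
- ∠HEK = 9.9°
- ∠JCK = 26.45°
- ∠JEN = 74.92°
After 3 steps:
- ∠CIK = 39.79°
- ∠CKI = 20.21°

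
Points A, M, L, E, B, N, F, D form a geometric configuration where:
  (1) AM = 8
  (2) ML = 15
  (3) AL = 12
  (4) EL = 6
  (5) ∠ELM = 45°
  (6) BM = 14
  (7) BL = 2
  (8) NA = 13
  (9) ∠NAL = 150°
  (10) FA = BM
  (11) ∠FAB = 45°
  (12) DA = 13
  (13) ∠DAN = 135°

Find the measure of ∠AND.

Step 1: By the law of cosines on triangle NAD: ND² = 13² + 13² − 2·13·13·cos(135°) = 577, so ND ≈ 24.02.
Step 2: By the inverse law of cosines on triangle AND: cos(∠AND) = (13² + 24.02² − 13²) / (2·13·24.02) = 577/624.54 = 0.9239, so ∠AND = 22.5°.

Therefore, the measure of angle ∠AND = 22.5°.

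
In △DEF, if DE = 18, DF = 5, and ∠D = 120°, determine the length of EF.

When two sides and the included angle are known, the law of cosines gives the third side.
c^2 = a^2 + b^2 - 2ab cos(C) generalizes the Pythagorean theorem to non-right triangles.
Here: EF^2 = 324 + 25 - 180*(-1/2) = 439
EF = sqrt(439)

sqrt(439)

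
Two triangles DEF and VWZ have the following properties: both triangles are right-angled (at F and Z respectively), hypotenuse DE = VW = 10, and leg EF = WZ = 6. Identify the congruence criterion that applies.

The given information matches HL: The hypotenuse and one leg of two right triangles are equal (Hypotenuse-Leg).

HL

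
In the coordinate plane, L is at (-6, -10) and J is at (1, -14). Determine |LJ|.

d = sqrt((7)^2 + (-4)^2) = sqrt(65)

sqrt(65)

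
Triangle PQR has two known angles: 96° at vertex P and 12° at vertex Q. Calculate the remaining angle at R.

Let angle R = x. Then 96 + 12 + x = 180.
x = 180 - 108 = 72 degrees.

72 degrees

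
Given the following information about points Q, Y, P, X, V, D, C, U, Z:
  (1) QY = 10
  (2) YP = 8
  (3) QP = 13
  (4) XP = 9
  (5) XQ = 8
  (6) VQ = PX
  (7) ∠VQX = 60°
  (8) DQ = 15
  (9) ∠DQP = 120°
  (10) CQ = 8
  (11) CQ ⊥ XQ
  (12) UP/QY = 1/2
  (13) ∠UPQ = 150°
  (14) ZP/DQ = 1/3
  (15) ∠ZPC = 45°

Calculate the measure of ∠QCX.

Step 1: By the law of cosines on triangle CQX: CX² = 8² + 8² − 2·8·8·cos(90°) = 128, so CX = 8·√2.
Step 2: By the inverse law of cosines on triangle QCX: cos(∠QCX) = (8² + (8·√2)² − 8²) / (2·8·8·√2) = 128/181.02 = 0.7071, so ∠QCX = 45°.

Therefore, the measure of angle ∠QCX = 45°.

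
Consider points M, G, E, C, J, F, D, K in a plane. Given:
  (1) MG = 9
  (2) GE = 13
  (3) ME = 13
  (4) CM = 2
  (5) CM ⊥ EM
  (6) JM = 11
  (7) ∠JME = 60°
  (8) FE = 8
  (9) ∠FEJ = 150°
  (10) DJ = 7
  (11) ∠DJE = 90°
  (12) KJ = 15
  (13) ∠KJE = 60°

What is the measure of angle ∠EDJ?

Step 1: By the law of cosines on triangle EMJ: EJ² = 13² + 11² − 2·13·11·cos(60°) = 147, so EJ = 7·√3.
Step 2: By the law of cosines on triangle DJE: DE² = 7² + (7·√3)² − 2·7·7·√3·cos(90°) = 196, so DE = 14.
Step 3: By the inverse law of cosines on triangle EDJ: cos(∠EDJ) = (14² + 7² − (7·√3)²) / (2·14·7) = 98/196 = 0.5, so ∠EDJ = 60°.

Therefore, the measure of angle ∠EDJ = 60°.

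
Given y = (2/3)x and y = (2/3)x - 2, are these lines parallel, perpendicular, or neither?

Slope of line 1: m1 = 2/3
Slope of line 2: m2 = 2/3
Two lines are parallel if and only if they have equal slopes (or both are vertical).
Here m1 = m2 = 2/3, confirming the lines are parallel.

Parallel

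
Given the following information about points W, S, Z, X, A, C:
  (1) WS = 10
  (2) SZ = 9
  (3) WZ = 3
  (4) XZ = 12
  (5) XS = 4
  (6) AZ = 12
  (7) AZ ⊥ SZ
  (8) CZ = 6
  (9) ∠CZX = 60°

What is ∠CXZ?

Step 1: By the law of cosines on triangle XZC: XC² = 12² + 6² − 2·12·6·cos(60°) = 108, so XC = 6·√3.
Step 2: By the inverse law of cosines on triangle CXZ: cos(∠CXZ) = ((6·√3)² + 12² − 6²) / (2·6·√3·12) = 216/249.42 = 0.866, so ∠CXZ = 30°.

Therefore, the measure of angle ∠CXZ = 30°.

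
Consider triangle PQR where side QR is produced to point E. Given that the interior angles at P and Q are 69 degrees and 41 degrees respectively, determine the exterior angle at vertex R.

The interior angle at R is 180 - 69 - 41 = 70 degrees.
The exterior angle and interior angle at R are supplementary:
Exterior angle = 180 - 70 = 110 degrees.

110 degrees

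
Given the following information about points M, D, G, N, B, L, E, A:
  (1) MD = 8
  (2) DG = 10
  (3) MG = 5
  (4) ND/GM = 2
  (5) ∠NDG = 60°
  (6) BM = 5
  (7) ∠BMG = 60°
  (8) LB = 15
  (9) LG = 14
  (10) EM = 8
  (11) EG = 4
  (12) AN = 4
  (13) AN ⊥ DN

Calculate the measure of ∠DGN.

From the given relations: ND = 2·GM = 2·5 = 10.
Step 1: By the law of cosines on triangle GDN: GN² = 10² + 10² − 2·10·10·cos(60°) = 100, so GN = 10.
Step 2: By the inverse law of cosines on triangle DGN: cos(∠DGN) = (10² + 10² − 10²) / (2·10·10) = 100/200 = 0.5, so ∠DGN = 60°.

Therefore, the measure of angle ∠DGN = 60°.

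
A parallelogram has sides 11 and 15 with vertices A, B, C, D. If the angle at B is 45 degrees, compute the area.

The area of a parallelogram equals the product of two adjacent sides times the sine of the included angle.
This is because the height equals 15 * sin(45°) = 15*sqrt(2)/2.
Area = 11 * 15*sqrt(2)/2 = 165*sqrt(2)/2

165*sqrt(2)/2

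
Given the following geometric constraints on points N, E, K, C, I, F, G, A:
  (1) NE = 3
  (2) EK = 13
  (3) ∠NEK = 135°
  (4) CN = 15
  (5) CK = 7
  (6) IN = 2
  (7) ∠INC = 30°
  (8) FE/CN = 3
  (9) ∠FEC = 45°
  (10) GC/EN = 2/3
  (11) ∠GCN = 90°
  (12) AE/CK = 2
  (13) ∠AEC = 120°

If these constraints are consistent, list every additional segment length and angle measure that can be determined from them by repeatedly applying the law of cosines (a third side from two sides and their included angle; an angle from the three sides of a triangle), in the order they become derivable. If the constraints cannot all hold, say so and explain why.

The constraints are consistent. Derivable facts, in order:
After 1 step:
- CI ≈ 13.31
- NG ≈ 15.13
- NK ≈ 15.27
After 2 steps:
- ∠CGN = 82.41°
- ∠CIN = 145.69°
- ∠CKN = 74.49°
- ∠CNG = 7.59°
- ∠CNK = 26.72°
- ∠EKN = 7.99°
- ∠ENK = 37.01°
- ∠ICN = 4.31°
- ∠KCN = 78.78°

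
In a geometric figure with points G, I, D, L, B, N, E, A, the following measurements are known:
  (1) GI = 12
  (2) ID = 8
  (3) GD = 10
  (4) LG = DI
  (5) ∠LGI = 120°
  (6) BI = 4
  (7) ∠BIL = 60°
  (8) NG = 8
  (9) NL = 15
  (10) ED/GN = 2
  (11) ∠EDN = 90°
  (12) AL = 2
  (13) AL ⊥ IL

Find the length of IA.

From the given relations: LG = DI = 8.
Step 1: By the law of cosines on triangle LGI: LI² = 8² + 12² − 2·8·12·cos(120°) = 304, so LI = 4·√19.
Step 2: By the law of cosines on triangle ILA: IA² = (4·√19)² + 2² − 2·4·√19·2·cos(90°) = 308, so IA = 2·√77.

Therefore, the length of IA = 2·√77.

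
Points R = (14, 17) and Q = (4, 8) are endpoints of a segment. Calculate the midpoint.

The midpoint is the average of the coordinates:
x: (14 + 4)/2 = 9
y: (17 + 8)/2 = 25/2
Midpoint = (9, 25/2)

(9, 25/2)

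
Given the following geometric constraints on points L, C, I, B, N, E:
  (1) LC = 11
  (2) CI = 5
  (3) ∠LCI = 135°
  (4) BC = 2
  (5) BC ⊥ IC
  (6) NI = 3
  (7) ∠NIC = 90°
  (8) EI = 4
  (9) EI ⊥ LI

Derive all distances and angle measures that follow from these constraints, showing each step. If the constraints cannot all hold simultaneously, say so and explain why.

The constraints are consistent.

Step 1: From LC = 11, CI = 5, and ∠LCI = 135°, by the law of cosines:
  LI² = LC² + CI² - 2·LC·CI·cos(135°) = 121 + 25 + 77.78 = 223.8
  LI ≈ 14.96

Step 2: From CI = 5, IN = 3, and ∠CIN = 90°, by the law of cosines:
  CN² = CI² + IN² - 2·CI·IN·cos(90°) = 25 + 9 - 0 = 34
  CN = √34

Step 3: From IC = 5, CB = 2, and ∠ICB = 90°, by the law of cosines:
  IB² = IC² + CB² - 2·IC·CB·cos(90°) = 25 + 4 - 0 = 29
  IB = √29

Step 4: From LI = 14.96, IE = 4, and ∠LIE = 90°, by the law of cosines:
  LE² = LI² + IE² - 2·LI·IE·cos(90°) = 223.8 + 16 - 0 = 239.8
  LE ≈ 15.48

Step 5: From LC = 11, LI = 14.96, CI = 5, by the inverse law of cosines:
  cos(∠CLI) = (LC² + LI² - CI²) / (2·LC·LI)
  ∠CLI = 13.67°

Step 6: From CI = 5, CN = √34, IN = 3, by the inverse law of cosines:
  cos(∠ICN) = (CI² + CN² - IN²) / (2·CI·CN)
  ∠ICN = 30.96°

Step 7: From IB = √29, IC = 5, BC = 2, by the inverse law of cosines:
  cos(∠BIC) = (IB² + IC² - BC²) / (2·IB·IC)
  ∠BIC = 21.8°

Step 8: From IC = 5, IL = 14.96, CL = 11, by the inverse law of cosines:
  cos(∠CIL) = (IC² + IL² - CL²) / (2·IC·IL)
  ∠CIL = 31.33°

Step 9: From BC = 2, BI = √29, CI = 5, by the inverse law of cosines:
  cos(∠CBI) = (BC² + BI² - CI²) / (2·BC·BI)
  ∠CBI = 68.2°

Step 10: From NC = √34, NI = 3, CI = 5, by the inverse law of cosines:
  cos(∠CNI) = (NC² + NI² - CI²) / (2·NC·NI)
  ∠CNI = 59.04°

Step 11: From LE = 15.48, LI = 14.96, EI = 4, by the inverse law of cosines:
  cos(∠ELI) = (LE² + LI² - EI²) / (2·LE·LI)
  ∠ELI = 14.97°

Step 12: From EI = 4, EL = 15.48, IL = 14.96, by the inverse law of cosines:
  cos(∠IEL) = (EI² + EL² - IL²) / (2·EI·EL)
  ∠IEL = 75.03°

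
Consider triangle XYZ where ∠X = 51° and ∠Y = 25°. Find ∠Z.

Let angle Z = x. Then 51 + 25 + x = 180.
x = 180 - 76 = 104 degrees.

104 degrees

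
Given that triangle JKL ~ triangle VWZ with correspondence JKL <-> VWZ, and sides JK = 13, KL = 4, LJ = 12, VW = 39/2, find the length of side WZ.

Since the triangles are similar, the ratio of corresponding sides is constant.
Scale factor k = VW / JK = 39/2 / 13 = 3/2
WZ = k * KL = 3/2 * 4 = 6

6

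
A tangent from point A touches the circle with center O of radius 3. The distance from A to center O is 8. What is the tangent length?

tangent = √(d² - r²) = √(8² - 3²) = √(64 - 9) = √55 = sqrt(55)

sqrt(55)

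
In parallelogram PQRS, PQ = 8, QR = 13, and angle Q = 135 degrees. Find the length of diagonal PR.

Using the law of cosines:
d^2 = 8^2 + 13^2 - 2(8)(13)cos(135 degrees)
d^2 = 64 + 169 - 208*-sqrt(2)/2
d^2 = 104*sqrt(2) + 233
d = sqrt(104*sqrt(2) + 233)

sqrt(104*sqrt(2) + 233)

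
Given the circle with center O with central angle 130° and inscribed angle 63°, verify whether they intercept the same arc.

By the inscribed angle theorem, the inscribed angle for a central angle of 130° should be 130° / 2 = 65°.
The given inscribed angle is 63°, which does not equal 65°.
Therefore, no, they do not correspond to the same arc.

No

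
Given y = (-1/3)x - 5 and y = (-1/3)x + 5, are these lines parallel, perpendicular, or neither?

Slope of line 1: m1 = -1/3
Slope of line 2: m2 = -1/3
m1 = m2, so the lines are parallel.

Parallel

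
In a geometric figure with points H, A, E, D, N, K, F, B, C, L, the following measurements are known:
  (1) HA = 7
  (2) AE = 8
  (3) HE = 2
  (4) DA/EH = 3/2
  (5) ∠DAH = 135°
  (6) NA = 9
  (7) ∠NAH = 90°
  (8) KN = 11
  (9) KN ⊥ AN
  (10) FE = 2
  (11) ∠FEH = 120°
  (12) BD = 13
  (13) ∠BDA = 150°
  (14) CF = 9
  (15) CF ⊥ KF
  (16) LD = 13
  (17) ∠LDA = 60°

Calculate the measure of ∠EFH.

Step 1: By the law of cosines on triangle FEH: FH² = 2² + 2² − 2·2·2·cos(120°) = 12, so FH = 2·√3.
Step 2: By the inverse law of cosines on triangle EFH: cos(∠EFH) = (2² + (2·√3)² − 2²) / (2·2·2·√3) = 12/13.86 = 0.866, so ∠EFH = 30°.

Therefore, the measure of angle ∠EFH = 30°.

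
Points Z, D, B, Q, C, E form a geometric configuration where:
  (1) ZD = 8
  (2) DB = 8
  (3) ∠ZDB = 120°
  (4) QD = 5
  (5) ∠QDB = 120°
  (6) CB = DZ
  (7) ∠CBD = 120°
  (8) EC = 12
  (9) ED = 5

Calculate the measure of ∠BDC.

From the given relations: CB = DZ = 8.
Step 1: By the law of cosines on triangle DBC: DC² = 8² + 8² − 2·8·8·cos(120°) = 192, so DC = 8·√3.
Step 2: By the inverse law of cosines on triangle BDC: cos(∠BDC) = (8² + (8·√3)² − 8²) / (2·8·8·√3) = 192/221.7 = 0.866, so ∠BDC = 30°.

Therefore, the measure of angle ∠BDC = 30°.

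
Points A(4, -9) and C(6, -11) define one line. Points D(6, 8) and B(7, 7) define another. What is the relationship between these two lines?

Slope of line 1: m1 = (-11 - -9)/(6 - 4) = -2/2 = -1
Slope of line 2: m2 = (7 - 8)/(7 - 6) = -1/1 = -1
Since m1 = m2 = -1, the lines are parallel.

Parallel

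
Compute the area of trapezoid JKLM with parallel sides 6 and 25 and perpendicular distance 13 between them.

A trapezoid's area equals the midsegment times the height.
The midsegment is (6 + 25) / 2 = 31/2.
Area = 31/2 * 13 = 403/2.

403/2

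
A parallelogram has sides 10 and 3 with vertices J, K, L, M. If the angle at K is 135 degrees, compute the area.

Area = 10 * 3 * sin(135°) = 30 * sqrt(2)/2 = 15*sqrt(2)

15*sqrt(2)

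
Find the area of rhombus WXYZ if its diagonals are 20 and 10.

The diagonals of a rhombus divide it into four right triangles.
Each triangle has legs 20/ 2 = 10 and 10/2 = 5, so each has area (1/2)*10*5 = 25.
Four such triangles give total area = (d1 * d2) / 2 = 100.

100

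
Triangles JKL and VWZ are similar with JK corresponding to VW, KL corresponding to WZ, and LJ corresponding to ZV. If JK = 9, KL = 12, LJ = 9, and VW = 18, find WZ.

k = 18/9 = 2. WZ = 2 * 12 = 24.

24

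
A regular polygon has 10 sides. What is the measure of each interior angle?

Each interior angle of a regular n-gon is (n - 2) * 180 / n.
For n = 10: (10 - 2) * 180 / 10 = 1440/10 = 144 degrees.

144 degrees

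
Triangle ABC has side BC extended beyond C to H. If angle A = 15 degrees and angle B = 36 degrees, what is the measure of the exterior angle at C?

The interior angle at C is 180 - 15 - 36 = 129 degrees.
The exterior angle and interior angle at C are supplementary:
Exterior angle = 180 - 129 = 51 degrees.

51 degrees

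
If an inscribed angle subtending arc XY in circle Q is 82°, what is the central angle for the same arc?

Central angle = 2 × 82° = 164° (inscribed angle theorem).

164°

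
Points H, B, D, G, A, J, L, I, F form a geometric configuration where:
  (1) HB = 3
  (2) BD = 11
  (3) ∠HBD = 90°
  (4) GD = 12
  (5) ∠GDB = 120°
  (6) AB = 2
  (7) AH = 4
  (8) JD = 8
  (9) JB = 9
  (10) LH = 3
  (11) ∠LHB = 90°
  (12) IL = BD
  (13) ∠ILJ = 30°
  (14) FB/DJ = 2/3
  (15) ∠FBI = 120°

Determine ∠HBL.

Step 1: By the law of cosines on triangle BHL: BL² = 3² + 3² − 2·3·3·cos(90°) = 18, so BL = 3·√2.
Step 2: By the inverse law of cosines on triangle HBL: cos(∠HBL) = (3² + (3·√2)² − 3²) / (2·3·3·√2) = 18/25.46 = 0.7071, so ∠HBL = 45°.

Therefore, the measure of angle ∠HBL = 45°.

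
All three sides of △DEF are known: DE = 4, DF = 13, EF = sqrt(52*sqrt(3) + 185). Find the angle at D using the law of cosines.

By the inverse law of cosines: cos(D) = (DE² + DF² - EF²) / (2 × DE × DF)
cos(D) = (4² + 13² - (sqrt(52*sqrt(3) + 185))²) / (2 × 4 × 13)
cos(D) = (16 + 169 - (52*sqrt(3) + 185)) / 104
cos(D) = -sqrt(3)/2
D = arccos(-sqrt(3)/2) = 150°

150°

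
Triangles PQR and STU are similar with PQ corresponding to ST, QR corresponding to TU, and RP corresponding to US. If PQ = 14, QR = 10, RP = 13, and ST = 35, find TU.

k = 35/14 = 5/2. TU = 5/2 * 10 = 25.

25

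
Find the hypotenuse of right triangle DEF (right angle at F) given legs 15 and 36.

In a right triangle, the square of the hypotenuse equals the sum of the squares of the two legs.
The legs are 15 and 36, so the hypotenuse = sqrt(225 + 1296) = sqrt(1521) = 39.

39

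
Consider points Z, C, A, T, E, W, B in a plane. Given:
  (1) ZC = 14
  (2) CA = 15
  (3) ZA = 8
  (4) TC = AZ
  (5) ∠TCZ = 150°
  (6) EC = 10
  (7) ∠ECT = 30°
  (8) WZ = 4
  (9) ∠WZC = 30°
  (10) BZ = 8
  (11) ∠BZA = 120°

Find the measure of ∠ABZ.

Step 1: By the law of cosines on triangle BZA: BA² = 8² + 8² − 2·8·8·cos(120°) = 192, so BA = 8·√3.
Step 2: By the inverse law of cosines on triangle ABZ: cos(∠ABZ) = ((8·√3)² + 8² − 8²) / (2·8·√3·8) = 192/221.7 = 0.866, so ∠ABZ = 30°.

Therefore, the measure of angle ∠ABZ = 30°.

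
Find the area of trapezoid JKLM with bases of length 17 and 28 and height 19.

A trapezoid's area equals the midsegment times the height.
The midsegment is (17 + 28) / 2 = 45/2.
Area = 45/2 * 19 = 855/2.

855/2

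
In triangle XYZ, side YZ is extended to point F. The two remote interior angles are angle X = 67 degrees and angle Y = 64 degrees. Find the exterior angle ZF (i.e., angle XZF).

By the exterior angle theorem, an exterior angle of a triangle equals the sum of the two remote interior angles.
Exterior angle = angle X + angle Y
Exterior angle = 67 + 64 = 131 degrees

131 degrees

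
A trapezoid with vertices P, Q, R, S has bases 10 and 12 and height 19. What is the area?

Area = (10 + 12) * 19 / 2 = 418 / 2 = 209

209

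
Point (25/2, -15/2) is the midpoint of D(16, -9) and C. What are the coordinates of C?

Using the midpoint formula: M = ((x1 + x2)/2, (y1 + y2)/2)
We know M = (25/2, -15/2) and D = (16, -9)
For x: 25/2 = (16 + x2)/2, so x2 = 2*25/2 - 16 = 9
For y: -15/2 = (-9 + y2)/2, so y2 = 2*-15/2 - -9 = -6
C = (9, -6)

(9, -6)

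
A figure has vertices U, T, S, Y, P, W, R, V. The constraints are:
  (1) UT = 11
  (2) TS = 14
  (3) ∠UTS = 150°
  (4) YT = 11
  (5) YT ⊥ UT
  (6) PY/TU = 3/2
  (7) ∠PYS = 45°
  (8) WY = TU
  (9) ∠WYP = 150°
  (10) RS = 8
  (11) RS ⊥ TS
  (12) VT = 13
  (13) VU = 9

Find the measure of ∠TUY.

Step 1: By the law of cosines on triangle UTY: UY² = 11² + 11² − 2·11·11·cos(90°) = 242, so UY = 11·√2.
Step 2: By the inverse law of cosines on triangle TUY: cos(∠TUY) = (11² + (11·√2)² − 11²) / (2·11·11·√2) = 242/342.24 = 0.7071, so ∠TUY = 45°.

Therefore, the measure of angle ∠TUY = 45°.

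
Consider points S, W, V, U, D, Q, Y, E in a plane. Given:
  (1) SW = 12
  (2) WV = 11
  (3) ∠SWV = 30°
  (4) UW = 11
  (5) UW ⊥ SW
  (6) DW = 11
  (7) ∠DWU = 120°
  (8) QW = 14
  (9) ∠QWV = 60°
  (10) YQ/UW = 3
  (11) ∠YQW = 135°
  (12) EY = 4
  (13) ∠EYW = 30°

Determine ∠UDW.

Step 1: By the law of cosines on triangle DWU: DU² = 11² + 11² − 2·11·11·cos(120°) = 363, so DU = 11·√3.
Step 2: By the inverse law of cosines on triangle UDW: cos(∠UDW) = ((11·√3)² + 11² − 11²) / (2·11·√3·11) = 363/419.16 = 0.866, so ∠UDW = 30°.

Therefore, the measure of angle ∠UDW = 30°.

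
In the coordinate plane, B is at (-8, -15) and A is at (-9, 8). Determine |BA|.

The horizontal distance is |-9 - -8| = 1 and the vertical distance is |8 - -15| = 23.
By the Pythagorean theorem, d = sqrt(1^2 + 23^2) = sqrt(530).

sqrt(530)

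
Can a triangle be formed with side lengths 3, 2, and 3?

Sort the sides: 2, 3, 3.
It suffices to check that the sum of the two smallest exceeds the largest:
2 + 3 = 5 > 3. ✓
Yes, a valid triangle can be formed.

Yes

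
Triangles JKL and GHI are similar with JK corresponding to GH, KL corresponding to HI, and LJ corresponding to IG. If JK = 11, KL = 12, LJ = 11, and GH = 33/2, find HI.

Since the triangles are similar, the ratio of corresponding sides is constant.
Scale factor k = GH / JK = 33/2 / 11 = 3/2
HI = k * KL = 3/2 * 12 = 18

18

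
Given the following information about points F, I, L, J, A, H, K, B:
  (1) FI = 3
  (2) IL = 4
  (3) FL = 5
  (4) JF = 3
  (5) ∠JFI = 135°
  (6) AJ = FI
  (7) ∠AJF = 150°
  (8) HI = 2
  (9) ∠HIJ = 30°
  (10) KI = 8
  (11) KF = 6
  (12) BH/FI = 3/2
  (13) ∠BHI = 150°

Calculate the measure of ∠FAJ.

From the given relations: AJ = FI = 3.
Step 1: By the law of cosines on triangle AJF: AF² = 3² + 3² − 2·3·3·cos(150°) = 33.59, so AF ≈ 5.8.
Step 2: By the inverse law of cosines on triangle FAJ: cos(∠FAJ) = (5.8² + 3² − 3²) / (2·5.8·3) = 33.59/34.77 = 0.9659, so ∠FAJ = 15°.

Therefore, the measure of angle ∠FAJ = 15°.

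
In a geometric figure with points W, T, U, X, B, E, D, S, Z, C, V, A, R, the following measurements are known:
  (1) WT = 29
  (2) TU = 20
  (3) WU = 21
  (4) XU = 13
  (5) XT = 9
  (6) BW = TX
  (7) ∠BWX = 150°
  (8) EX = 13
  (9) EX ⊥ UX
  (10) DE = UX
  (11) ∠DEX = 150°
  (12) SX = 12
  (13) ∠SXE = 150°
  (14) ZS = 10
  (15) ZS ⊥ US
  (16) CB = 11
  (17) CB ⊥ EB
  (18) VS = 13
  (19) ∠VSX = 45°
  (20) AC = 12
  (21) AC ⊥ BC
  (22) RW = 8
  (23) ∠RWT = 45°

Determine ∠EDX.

From the given relations: DE = UX = 13.
Step 1: By the law of cosines on triangle DEX: DX² = 13² + 13² − 2·13·13·cos(150°) = 630.72, so DX ≈ 25.11.
Step 2: By the inverse law of cosines on triangle EDX: cos(∠EDX) = (13² + 25.11² − 13²) / (2·13·25.11) = 630.72/652.97 = 0.9659, so ∠EDX = 15°.

Therefore, the measure of angle ∠EDX = 15°.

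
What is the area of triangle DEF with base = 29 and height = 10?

Area = (1/2)(29)(10) = 145

145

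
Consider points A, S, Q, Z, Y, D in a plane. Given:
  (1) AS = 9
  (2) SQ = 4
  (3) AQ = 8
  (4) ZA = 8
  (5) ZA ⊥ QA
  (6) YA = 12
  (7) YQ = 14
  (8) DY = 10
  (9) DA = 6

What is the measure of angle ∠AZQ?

Step 1: By the law of cosines on triangle ZAQ: ZQ² = 8² + 8² − 2·8·8·cos(90°) = 128, so ZQ = 8·√2.
Step 2: By the inverse law of cosines on triangle AZQ: cos(∠AZQ) = (8² + (8·√2)² − 8²) / (2·8·8·√2) = 128/181.02 = 0.7071, so ∠AZQ = 45°.

Therefore, the measure of angle ∠AZQ = 45°.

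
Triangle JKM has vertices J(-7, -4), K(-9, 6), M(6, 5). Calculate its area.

The Shoelace formula computes the area from vertex coordinates by summing cross products.
For vertices (-7,-4), (-9,6), (6,5):
Signed sum = -7*6 - -9*-4 + -9*5 - 6*6 + 6*-4 - -7*5
= -78 + -81 + 11 = -148
Area = (1/2)|-148| = 74.

74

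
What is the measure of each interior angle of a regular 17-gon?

Each interior angle of a regular n-gon is (n - 2) * 180 / n.
For n = 17: (17 - 2) * 180 / 17 = 2700/17 = 2700/17 degrees.

2700/17 degrees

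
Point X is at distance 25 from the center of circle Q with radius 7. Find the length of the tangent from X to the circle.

tangent = √(d² - r²) = √(25² - 7²) = √(625 - 49) = √576 = 24

24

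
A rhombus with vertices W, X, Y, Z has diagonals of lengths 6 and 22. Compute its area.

The diagonals of a rhombus divide it into four right triangles.
Each triangle has legs 6/ 2 = 3 and 22/2 = 11, so each has area (1/2)*3*11 = 33/2.
Four such triangles give total area = (d1 * d2) / 2 = 66.

66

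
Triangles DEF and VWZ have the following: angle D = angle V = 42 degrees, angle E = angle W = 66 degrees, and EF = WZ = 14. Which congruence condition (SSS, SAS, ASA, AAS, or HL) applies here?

The given information matches AAS: Two pairs of corresponding angles and a non-included side are equal (Angle-Angle-Side).

AAS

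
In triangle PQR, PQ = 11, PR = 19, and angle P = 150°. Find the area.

Area = (1/2) * PQ * PR * sin(P)
Area = (1/2) * 11 * 19 * sin(150°)
Area = (1/2) * 11 * 19 * 1/2
Area = 209/4

209/4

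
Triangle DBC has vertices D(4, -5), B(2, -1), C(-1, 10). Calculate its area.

Using the Shoelace formula for a triangle:
Area = (1/2)|x0(y1 - y2) + x1(y2 - y0) + x2(y0 - y1)|
Area = (1/2)|4(-1 - 10) + 2(10 - -5) + -1(-5 - -1)|
Area = (1/2)|-44 + 30 + 4|
Area = (1/2)|-10|
Area = (1/2)(10)
Area = 5

5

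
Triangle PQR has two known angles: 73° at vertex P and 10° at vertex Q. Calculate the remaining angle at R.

angle R = 180 - 73 - 10 = 97 degrees.

97 degrees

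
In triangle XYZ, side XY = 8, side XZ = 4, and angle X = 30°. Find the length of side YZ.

When two sides and the included angle are known, the law of cosines gives the third side.
c^2 = a^2 + b^2 - 2ab cos(C) generalizes the Pythagorean theorem to non-right triangles.
Here: YZ^2 = 64 + 16 - 64*(sqrt(3)/2) = 80 - 32*sqrt(3)
YZ = 4*sqrt(5 - 2*sqrt(3))

4*sqrt(5 - 2*sqrt(3))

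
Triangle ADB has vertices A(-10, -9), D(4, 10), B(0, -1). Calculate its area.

Using the Shoelace formula for a triangle:
Area = (1/2)|x0(y1 - y2) + x1(y2 - y0) + x2(y0 - y1)|
Area = (1/2)|-10(10 - -1) + 4(-1 - -9) + 0(-9 - 10)|
Area = (1/2)|-110 + 32 + 0|
Area = (1/2)|-78|
Area = (1/2)(78)
Area = 39

39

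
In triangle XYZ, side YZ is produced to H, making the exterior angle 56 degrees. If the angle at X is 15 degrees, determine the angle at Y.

The exterior angle theorem states that an exterior angle equals the sum of the two non-adjacent interior angles.
So 56 = 15 + angle Y, which gives angle Y = 56 - 15 = 41 degrees.

41 degrees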